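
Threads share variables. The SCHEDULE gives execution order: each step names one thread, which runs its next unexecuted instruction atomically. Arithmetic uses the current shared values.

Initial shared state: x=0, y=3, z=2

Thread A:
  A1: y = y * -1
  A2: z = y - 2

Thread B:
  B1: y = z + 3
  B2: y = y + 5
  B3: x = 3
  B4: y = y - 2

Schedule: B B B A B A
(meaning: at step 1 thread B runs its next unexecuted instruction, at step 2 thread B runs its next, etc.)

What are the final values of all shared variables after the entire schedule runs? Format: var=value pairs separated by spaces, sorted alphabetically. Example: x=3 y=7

Step 1: thread B executes B1 (y = z + 3). Shared: x=0 y=5 z=2. PCs: A@0 B@1
Step 2: thread B executes B2 (y = y + 5). Shared: x=0 y=10 z=2. PCs: A@0 B@2
Step 3: thread B executes B3 (x = 3). Shared: x=3 y=10 z=2. PCs: A@0 B@3
Step 4: thread A executes A1 (y = y * -1). Shared: x=3 y=-10 z=2. PCs: A@1 B@3
Step 5: thread B executes B4 (y = y - 2). Shared: x=3 y=-12 z=2. PCs: A@1 B@4
Step 6: thread A executes A2 (z = y - 2). Shared: x=3 y=-12 z=-14. PCs: A@2 B@4

Answer: x=3 y=-12 z=-14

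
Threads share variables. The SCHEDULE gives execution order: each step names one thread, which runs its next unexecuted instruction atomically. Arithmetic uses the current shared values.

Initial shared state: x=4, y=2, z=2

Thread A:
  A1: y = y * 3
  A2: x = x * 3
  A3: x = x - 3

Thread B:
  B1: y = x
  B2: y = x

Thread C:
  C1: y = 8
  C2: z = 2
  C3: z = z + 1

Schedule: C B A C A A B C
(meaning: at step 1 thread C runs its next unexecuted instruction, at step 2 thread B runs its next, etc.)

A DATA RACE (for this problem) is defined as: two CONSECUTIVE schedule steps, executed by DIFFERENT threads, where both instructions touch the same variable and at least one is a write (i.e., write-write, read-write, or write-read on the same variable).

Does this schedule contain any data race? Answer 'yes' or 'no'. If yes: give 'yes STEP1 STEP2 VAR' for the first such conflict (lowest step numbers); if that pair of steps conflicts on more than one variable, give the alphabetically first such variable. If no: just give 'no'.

Answer: yes 1 2 y

Derivation:
Steps 1,2: C(y = 8) vs B(y = x). RACE on y (W-W).
Steps 2,3: B(y = x) vs A(y = y * 3). RACE on y (W-W).
Steps 3,4: A(r=y,w=y) vs C(r=-,w=z). No conflict.
Steps 4,5: C(r=-,w=z) vs A(r=x,w=x). No conflict.
Steps 5,6: same thread (A). No race.
Steps 6,7: A(x = x - 3) vs B(y = x). RACE on x (W-R).
Steps 7,8: B(r=x,w=y) vs C(r=z,w=z). No conflict.
First conflict at steps 1,2.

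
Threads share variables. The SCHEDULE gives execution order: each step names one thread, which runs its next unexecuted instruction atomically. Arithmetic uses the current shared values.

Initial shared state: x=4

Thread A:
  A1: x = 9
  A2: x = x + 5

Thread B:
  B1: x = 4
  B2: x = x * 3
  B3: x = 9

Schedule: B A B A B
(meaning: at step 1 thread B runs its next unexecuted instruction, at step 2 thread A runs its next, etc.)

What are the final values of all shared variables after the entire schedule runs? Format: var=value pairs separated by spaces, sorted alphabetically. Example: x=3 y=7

Step 1: thread B executes B1 (x = 4). Shared: x=4. PCs: A@0 B@1
Step 2: thread A executes A1 (x = 9). Shared: x=9. PCs: A@1 B@1
Step 3: thread B executes B2 (x = x * 3). Shared: x=27. PCs: A@1 B@2
Step 4: thread A executes A2 (x = x + 5). Shared: x=32. PCs: A@2 B@2
Step 5: thread B executes B3 (x = 9). Shared: x=9. PCs: A@2 B@3

Answer: x=9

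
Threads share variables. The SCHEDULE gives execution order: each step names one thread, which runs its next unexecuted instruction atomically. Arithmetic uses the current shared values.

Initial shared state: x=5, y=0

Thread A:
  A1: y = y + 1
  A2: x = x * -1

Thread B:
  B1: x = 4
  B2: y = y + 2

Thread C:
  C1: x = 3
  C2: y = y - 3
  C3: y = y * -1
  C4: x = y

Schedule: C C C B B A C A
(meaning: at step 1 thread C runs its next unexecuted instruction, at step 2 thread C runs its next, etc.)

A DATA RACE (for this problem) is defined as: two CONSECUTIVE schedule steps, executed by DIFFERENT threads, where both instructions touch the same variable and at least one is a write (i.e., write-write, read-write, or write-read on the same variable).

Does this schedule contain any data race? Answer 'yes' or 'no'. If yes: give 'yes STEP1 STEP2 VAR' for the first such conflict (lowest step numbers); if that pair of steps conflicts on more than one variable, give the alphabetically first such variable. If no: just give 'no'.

Answer: yes 5 6 y

Derivation:
Steps 1,2: same thread (C). No race.
Steps 2,3: same thread (C). No race.
Steps 3,4: C(r=y,w=y) vs B(r=-,w=x). No conflict.
Steps 4,5: same thread (B). No race.
Steps 5,6: B(y = y + 2) vs A(y = y + 1). RACE on y (W-W).
Steps 6,7: A(y = y + 1) vs C(x = y). RACE on y (W-R).
Steps 7,8: C(x = y) vs A(x = x * -1). RACE on x (W-W).
First conflict at steps 5,6.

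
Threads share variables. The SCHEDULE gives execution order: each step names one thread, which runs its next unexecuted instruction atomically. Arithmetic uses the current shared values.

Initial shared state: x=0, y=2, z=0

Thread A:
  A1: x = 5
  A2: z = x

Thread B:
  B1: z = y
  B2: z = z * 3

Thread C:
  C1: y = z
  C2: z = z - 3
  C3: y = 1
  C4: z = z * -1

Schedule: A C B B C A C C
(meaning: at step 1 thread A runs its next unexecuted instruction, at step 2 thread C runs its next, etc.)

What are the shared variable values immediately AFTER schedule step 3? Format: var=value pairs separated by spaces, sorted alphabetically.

Step 1: thread A executes A1 (x = 5). Shared: x=5 y=2 z=0. PCs: A@1 B@0 C@0
Step 2: thread C executes C1 (y = z). Shared: x=5 y=0 z=0. PCs: A@1 B@0 C@1
Step 3: thread B executes B1 (z = y). Shared: x=5 y=0 z=0. PCs: A@1 B@1 C@1

Answer: x=5 y=0 z=0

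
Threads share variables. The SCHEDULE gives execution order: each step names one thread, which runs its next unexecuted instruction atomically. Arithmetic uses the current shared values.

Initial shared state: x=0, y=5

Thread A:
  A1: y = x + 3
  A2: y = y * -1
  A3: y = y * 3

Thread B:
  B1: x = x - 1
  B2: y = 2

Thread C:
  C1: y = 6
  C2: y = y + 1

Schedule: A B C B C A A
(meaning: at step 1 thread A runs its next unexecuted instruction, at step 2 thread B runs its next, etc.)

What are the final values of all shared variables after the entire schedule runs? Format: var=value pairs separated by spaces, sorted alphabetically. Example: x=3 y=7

Answer: x=-1 y=-9

Derivation:
Step 1: thread A executes A1 (y = x + 3). Shared: x=0 y=3. PCs: A@1 B@0 C@0
Step 2: thread B executes B1 (x = x - 1). Shared: x=-1 y=3. PCs: A@1 B@1 C@0
Step 3: thread C executes C1 (y = 6). Shared: x=-1 y=6. PCs: A@1 B@1 C@1
Step 4: thread B executes B2 (y = 2). Shared: x=-1 y=2. PCs: A@1 B@2 C@1
Step 5: thread C executes C2 (y = y + 1). Shared: x=-1 y=3. PCs: A@1 B@2 C@2
Step 6: thread A executes A2 (y = y * -1). Shared: x=-1 y=-3. PCs: A@2 B@2 C@2
Step 7: thread A executes A3 (y = y * 3). Shared: x=-1 y=-9. PCs: A@3 B@2 C@2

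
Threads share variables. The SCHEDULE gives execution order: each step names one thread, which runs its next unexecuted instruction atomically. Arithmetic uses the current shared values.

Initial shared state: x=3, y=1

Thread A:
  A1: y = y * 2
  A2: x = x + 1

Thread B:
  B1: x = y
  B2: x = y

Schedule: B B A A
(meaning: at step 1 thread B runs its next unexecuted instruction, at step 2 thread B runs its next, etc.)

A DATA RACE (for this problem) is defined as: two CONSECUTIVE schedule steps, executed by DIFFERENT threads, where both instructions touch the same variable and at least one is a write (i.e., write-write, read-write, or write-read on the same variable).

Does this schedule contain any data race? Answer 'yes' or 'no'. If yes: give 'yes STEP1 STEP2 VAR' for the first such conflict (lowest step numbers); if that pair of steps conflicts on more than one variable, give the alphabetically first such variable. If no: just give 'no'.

Steps 1,2: same thread (B). No race.
Steps 2,3: B(x = y) vs A(y = y * 2). RACE on y (R-W).
Steps 3,4: same thread (A). No race.
First conflict at steps 2,3.

Answer: yes 2 3 y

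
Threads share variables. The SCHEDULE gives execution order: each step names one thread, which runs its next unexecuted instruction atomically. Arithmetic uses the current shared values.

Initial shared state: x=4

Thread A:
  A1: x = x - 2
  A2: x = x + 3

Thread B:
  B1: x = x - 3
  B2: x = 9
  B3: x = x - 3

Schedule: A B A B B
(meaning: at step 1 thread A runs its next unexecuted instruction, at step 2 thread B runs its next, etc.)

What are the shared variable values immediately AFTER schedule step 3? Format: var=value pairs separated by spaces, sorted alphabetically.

Step 1: thread A executes A1 (x = x - 2). Shared: x=2. PCs: A@1 B@0
Step 2: thread B executes B1 (x = x - 3). Shared: x=-1. PCs: A@1 B@1
Step 3: thread A executes A2 (x = x + 3). Shared: x=2. PCs: A@2 B@1

Answer: x=2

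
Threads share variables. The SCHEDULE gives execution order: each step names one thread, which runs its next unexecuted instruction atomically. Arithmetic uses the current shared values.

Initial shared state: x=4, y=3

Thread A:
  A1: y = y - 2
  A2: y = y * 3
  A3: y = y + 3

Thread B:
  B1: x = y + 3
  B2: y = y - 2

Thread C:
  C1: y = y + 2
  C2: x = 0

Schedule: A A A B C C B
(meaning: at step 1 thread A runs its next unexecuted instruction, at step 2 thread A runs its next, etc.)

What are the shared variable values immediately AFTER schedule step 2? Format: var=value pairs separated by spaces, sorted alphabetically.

Answer: x=4 y=3

Derivation:
Step 1: thread A executes A1 (y = y - 2). Shared: x=4 y=1. PCs: A@1 B@0 C@0
Step 2: thread A executes A2 (y = y * 3). Shared: x=4 y=3. PCs: A@2 B@0 C@0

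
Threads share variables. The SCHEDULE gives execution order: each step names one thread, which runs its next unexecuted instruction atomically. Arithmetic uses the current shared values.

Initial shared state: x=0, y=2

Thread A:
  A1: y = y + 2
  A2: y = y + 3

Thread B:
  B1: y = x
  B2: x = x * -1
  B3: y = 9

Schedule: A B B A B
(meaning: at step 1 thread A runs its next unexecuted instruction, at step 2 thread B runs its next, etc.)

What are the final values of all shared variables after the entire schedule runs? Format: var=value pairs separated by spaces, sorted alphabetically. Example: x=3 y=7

Step 1: thread A executes A1 (y = y + 2). Shared: x=0 y=4. PCs: A@1 B@0
Step 2: thread B executes B1 (y = x). Shared: x=0 y=0. PCs: A@1 B@1
Step 3: thread B executes B2 (x = x * -1). Shared: x=0 y=0. PCs: A@1 B@2
Step 4: thread A executes A2 (y = y + 3). Shared: x=0 y=3. PCs: A@2 B@2
Step 5: thread B executes B3 (y = 9). Shared: x=0 y=9. PCs: A@2 B@3

Answer: x=0 y=9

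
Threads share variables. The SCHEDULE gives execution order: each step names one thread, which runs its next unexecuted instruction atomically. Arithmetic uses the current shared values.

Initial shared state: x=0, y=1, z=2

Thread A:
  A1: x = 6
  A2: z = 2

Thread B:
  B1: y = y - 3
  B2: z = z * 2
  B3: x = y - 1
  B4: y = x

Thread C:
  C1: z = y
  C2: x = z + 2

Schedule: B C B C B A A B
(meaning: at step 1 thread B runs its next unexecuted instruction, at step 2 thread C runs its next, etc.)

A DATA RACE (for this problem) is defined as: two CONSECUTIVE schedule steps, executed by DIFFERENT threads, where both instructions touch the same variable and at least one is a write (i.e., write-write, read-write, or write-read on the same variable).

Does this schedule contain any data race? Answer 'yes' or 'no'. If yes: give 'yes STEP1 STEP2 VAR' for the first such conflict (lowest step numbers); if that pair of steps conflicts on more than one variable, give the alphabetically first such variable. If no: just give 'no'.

Answer: yes 1 2 y

Derivation:
Steps 1,2: B(y = y - 3) vs C(z = y). RACE on y (W-R).
Steps 2,3: C(z = y) vs B(z = z * 2). RACE on z (W-W).
Steps 3,4: B(z = z * 2) vs C(x = z + 2). RACE on z (W-R).
Steps 4,5: C(x = z + 2) vs B(x = y - 1). RACE on x (W-W).
Steps 5,6: B(x = y - 1) vs A(x = 6). RACE on x (W-W).
Steps 6,7: same thread (A). No race.
Steps 7,8: A(r=-,w=z) vs B(r=x,w=y). No conflict.
First conflict at steps 1,2.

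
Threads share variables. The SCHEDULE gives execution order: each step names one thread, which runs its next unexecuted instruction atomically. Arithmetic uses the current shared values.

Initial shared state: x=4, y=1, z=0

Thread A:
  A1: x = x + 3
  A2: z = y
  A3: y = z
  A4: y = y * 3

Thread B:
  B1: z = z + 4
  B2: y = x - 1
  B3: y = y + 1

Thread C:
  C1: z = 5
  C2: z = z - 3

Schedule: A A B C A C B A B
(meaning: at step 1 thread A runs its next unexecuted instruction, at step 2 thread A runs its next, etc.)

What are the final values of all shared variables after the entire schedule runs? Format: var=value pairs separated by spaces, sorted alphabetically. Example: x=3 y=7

Answer: x=7 y=19 z=2

Derivation:
Step 1: thread A executes A1 (x = x + 3). Shared: x=7 y=1 z=0. PCs: A@1 B@0 C@0
Step 2: thread A executes A2 (z = y). Shared: x=7 y=1 z=1. PCs: A@2 B@0 C@0
Step 3: thread B executes B1 (z = z + 4). Shared: x=7 y=1 z=5. PCs: A@2 B@1 C@0
Step 4: thread C executes C1 (z = 5). Shared: x=7 y=1 z=5. PCs: A@2 B@1 C@1
Step 5: thread A executes A3 (y = z). Shared: x=7 y=5 z=5. PCs: A@3 B@1 C@1
Step 6: thread C executes C2 (z = z - 3). Shared: x=7 y=5 z=2. PCs: A@3 B@1 C@2
Step 7: thread B executes B2 (y = x - 1). Shared: x=7 y=6 z=2. PCs: A@3 B@2 C@2
Step 8: thread A executes A4 (y = y * 3). Shared: x=7 y=18 z=2. PCs: A@4 B@2 C@2
Step 9: thread B executes B3 (y = y + 1). Shared: x=7 y=19 z=2. PCs: A@4 B@3 C@2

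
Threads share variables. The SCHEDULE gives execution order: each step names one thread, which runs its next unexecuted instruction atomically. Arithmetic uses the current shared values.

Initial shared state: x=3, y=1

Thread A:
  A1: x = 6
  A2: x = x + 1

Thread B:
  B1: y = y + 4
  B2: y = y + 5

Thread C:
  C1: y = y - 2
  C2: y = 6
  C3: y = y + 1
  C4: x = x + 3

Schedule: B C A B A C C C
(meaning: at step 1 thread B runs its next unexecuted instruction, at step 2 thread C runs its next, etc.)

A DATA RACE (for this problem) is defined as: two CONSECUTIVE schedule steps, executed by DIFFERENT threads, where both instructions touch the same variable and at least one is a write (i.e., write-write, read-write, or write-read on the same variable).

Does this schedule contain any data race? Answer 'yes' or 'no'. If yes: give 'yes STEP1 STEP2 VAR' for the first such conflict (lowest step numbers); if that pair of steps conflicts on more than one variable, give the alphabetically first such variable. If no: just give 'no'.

Steps 1,2: B(y = y + 4) vs C(y = y - 2). RACE on y (W-W).
Steps 2,3: C(r=y,w=y) vs A(r=-,w=x). No conflict.
Steps 3,4: A(r=-,w=x) vs B(r=y,w=y). No conflict.
Steps 4,5: B(r=y,w=y) vs A(r=x,w=x). No conflict.
Steps 5,6: A(r=x,w=x) vs C(r=-,w=y). No conflict.
Steps 6,7: same thread (C). No race.
Steps 7,8: same thread (C). No race.
First conflict at steps 1,2.

Answer: yes 1 2 y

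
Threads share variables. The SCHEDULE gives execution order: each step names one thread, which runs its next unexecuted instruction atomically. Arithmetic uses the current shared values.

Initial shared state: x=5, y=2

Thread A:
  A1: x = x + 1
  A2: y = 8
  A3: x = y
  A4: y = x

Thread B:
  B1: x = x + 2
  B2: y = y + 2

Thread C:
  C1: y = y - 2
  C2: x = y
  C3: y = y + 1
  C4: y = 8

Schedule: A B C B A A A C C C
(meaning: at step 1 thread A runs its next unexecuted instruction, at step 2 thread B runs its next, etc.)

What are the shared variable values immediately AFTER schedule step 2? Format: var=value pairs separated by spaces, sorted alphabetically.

Step 1: thread A executes A1 (x = x + 1). Shared: x=6 y=2. PCs: A@1 B@0 C@0
Step 2: thread B executes B1 (x = x + 2). Shared: x=8 y=2. PCs: A@1 B@1 C@0

Answer: x=8 y=2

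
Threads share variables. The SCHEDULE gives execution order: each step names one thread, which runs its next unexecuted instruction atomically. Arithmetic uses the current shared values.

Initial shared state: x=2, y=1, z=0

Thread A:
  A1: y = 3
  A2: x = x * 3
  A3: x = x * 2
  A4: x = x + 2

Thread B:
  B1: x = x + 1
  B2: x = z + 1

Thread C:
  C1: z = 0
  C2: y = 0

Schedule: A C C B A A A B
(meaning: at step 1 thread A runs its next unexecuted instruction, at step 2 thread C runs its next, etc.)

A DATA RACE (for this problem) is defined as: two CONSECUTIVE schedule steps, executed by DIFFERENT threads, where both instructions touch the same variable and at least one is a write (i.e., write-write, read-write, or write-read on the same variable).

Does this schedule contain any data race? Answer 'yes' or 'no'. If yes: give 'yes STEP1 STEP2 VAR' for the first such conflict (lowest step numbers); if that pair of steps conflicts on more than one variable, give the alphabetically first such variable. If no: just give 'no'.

Steps 1,2: A(r=-,w=y) vs C(r=-,w=z). No conflict.
Steps 2,3: same thread (C). No race.
Steps 3,4: C(r=-,w=y) vs B(r=x,w=x). No conflict.
Steps 4,5: B(x = x + 1) vs A(x = x * 3). RACE on x (W-W).
Steps 5,6: same thread (A). No race.
Steps 6,7: same thread (A). No race.
Steps 7,8: A(x = x + 2) vs B(x = z + 1). RACE on x (W-W).
First conflict at steps 4,5.

Answer: yes 4 5 x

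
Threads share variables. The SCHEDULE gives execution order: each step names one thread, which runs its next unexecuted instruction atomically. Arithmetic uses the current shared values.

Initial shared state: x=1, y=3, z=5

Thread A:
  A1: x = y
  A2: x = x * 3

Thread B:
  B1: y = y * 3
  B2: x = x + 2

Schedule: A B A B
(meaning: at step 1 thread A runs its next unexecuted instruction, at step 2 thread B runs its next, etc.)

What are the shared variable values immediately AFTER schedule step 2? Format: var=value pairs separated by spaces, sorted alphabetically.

Answer: x=3 y=9 z=5

Derivation:
Step 1: thread A executes A1 (x = y). Shared: x=3 y=3 z=5. PCs: A@1 B@0
Step 2: thread B executes B1 (y = y * 3). Shared: x=3 y=9 z=5. PCs: A@1 B@1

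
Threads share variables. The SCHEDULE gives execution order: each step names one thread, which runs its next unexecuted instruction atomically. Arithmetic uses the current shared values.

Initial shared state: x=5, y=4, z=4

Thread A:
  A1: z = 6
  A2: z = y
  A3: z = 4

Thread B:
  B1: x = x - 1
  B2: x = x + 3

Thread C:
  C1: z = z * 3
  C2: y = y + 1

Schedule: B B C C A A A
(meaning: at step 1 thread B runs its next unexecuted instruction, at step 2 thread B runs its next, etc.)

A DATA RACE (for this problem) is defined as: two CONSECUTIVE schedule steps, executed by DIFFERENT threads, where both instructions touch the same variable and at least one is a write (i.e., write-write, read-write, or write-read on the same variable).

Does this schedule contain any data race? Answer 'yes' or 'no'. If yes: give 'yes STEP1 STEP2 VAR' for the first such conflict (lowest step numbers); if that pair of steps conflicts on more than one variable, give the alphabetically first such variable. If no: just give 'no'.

Answer: no

Derivation:
Steps 1,2: same thread (B). No race.
Steps 2,3: B(r=x,w=x) vs C(r=z,w=z). No conflict.
Steps 3,4: same thread (C). No race.
Steps 4,5: C(r=y,w=y) vs A(r=-,w=z). No conflict.
Steps 5,6: same thread (A). No race.
Steps 6,7: same thread (A). No race.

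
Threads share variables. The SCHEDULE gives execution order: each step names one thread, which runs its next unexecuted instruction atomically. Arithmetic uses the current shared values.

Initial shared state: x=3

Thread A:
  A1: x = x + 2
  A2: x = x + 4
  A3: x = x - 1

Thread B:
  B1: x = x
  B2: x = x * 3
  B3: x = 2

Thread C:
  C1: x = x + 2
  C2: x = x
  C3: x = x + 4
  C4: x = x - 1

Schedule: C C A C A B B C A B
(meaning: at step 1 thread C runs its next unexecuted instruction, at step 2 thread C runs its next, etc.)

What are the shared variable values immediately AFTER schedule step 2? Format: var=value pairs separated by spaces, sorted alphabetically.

Answer: x=5

Derivation:
Step 1: thread C executes C1 (x = x + 2). Shared: x=5. PCs: A@0 B@0 C@1
Step 2: thread C executes C2 (x = x). Shared: x=5. PCs: A@0 B@0 C@2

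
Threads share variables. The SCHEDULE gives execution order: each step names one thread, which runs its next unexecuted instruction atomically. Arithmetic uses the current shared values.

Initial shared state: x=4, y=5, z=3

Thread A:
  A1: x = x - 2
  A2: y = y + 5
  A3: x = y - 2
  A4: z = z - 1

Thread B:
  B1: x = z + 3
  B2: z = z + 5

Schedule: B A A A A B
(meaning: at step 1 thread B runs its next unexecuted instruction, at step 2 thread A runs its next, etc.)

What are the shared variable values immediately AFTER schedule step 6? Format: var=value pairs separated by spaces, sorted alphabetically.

Answer: x=8 y=10 z=7

Derivation:
Step 1: thread B executes B1 (x = z + 3). Shared: x=6 y=5 z=3. PCs: A@0 B@1
Step 2: thread A executes A1 (x = x - 2). Shared: x=4 y=5 z=3. PCs: A@1 B@1
Step 3: thread A executes A2 (y = y + 5). Shared: x=4 y=10 z=3. PCs: A@2 B@1
Step 4: thread A executes A3 (x = y - 2). Shared: x=8 y=10 z=3. PCs: A@3 B@1
Step 5: thread A executes A4 (z = z - 1). Shared: x=8 y=10 z=2. PCs: A@4 B@1
Step 6: thread B executes B2 (z = z + 5). Shared: x=8 y=10 z=7. PCs: A@4 B@2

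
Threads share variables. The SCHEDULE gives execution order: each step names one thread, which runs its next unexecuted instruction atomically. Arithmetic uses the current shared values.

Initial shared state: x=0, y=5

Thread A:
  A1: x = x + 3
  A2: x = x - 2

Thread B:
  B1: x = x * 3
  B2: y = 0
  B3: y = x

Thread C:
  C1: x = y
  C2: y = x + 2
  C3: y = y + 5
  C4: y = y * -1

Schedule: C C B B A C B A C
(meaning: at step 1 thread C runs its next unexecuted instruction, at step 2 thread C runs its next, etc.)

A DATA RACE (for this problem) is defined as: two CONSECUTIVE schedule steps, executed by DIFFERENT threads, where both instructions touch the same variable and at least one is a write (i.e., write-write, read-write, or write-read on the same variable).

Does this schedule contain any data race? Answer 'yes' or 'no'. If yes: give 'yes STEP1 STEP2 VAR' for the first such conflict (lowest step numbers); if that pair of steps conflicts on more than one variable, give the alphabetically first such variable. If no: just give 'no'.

Answer: yes 2 3 x

Derivation:
Steps 1,2: same thread (C). No race.
Steps 2,3: C(y = x + 2) vs B(x = x * 3). RACE on x (R-W).
Steps 3,4: same thread (B). No race.
Steps 4,5: B(r=-,w=y) vs A(r=x,w=x). No conflict.
Steps 5,6: A(r=x,w=x) vs C(r=y,w=y). No conflict.
Steps 6,7: C(y = y + 5) vs B(y = x). RACE on y (W-W).
Steps 7,8: B(y = x) vs A(x = x - 2). RACE on x (R-W).
Steps 8,9: A(r=x,w=x) vs C(r=y,w=y). No conflict.
First conflict at steps 2,3.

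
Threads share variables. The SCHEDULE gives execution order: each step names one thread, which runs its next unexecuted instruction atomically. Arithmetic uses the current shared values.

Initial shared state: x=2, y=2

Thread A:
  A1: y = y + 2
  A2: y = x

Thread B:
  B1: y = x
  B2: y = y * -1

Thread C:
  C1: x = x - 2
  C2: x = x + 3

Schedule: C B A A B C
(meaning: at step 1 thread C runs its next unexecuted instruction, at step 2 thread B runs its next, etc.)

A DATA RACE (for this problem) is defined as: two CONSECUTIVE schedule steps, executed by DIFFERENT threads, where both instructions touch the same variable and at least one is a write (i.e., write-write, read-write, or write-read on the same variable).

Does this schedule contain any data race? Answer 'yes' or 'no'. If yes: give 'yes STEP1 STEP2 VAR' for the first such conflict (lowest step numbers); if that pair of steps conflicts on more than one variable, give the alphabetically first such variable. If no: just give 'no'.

Answer: yes 1 2 x

Derivation:
Steps 1,2: C(x = x - 2) vs B(y = x). RACE on x (W-R).
Steps 2,3: B(y = x) vs A(y = y + 2). RACE on y (W-W).
Steps 3,4: same thread (A). No race.
Steps 4,5: A(y = x) vs B(y = y * -1). RACE on y (W-W).
Steps 5,6: B(r=y,w=y) vs C(r=x,w=x). No conflict.
First conflict at steps 1,2.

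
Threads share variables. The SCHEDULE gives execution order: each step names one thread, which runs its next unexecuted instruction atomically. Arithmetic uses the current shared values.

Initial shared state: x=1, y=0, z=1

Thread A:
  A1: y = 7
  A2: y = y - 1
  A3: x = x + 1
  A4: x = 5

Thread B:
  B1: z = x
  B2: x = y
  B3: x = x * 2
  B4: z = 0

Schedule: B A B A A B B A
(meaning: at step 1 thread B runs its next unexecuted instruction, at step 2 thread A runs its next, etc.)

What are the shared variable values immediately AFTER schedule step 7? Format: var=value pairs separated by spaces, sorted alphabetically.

Answer: x=16 y=6 z=0

Derivation:
Step 1: thread B executes B1 (z = x). Shared: x=1 y=0 z=1. PCs: A@0 B@1
Step 2: thread A executes A1 (y = 7). Shared: x=1 y=7 z=1. PCs: A@1 B@1
Step 3: thread B executes B2 (x = y). Shared: x=7 y=7 z=1. PCs: A@1 B@2
Step 4: thread A executes A2 (y = y - 1). Shared: x=7 y=6 z=1. PCs: A@2 B@2
Step 5: thread A executes A3 (x = x + 1). Shared: x=8 y=6 z=1. PCs: A@3 B@2
Step 6: thread B executes B3 (x = x * 2). Shared: x=16 y=6 z=1. PCs: A@3 B@3
Step 7: thread B executes B4 (z = 0). Shared: x=16 y=6 z=0. PCs: A@3 B@4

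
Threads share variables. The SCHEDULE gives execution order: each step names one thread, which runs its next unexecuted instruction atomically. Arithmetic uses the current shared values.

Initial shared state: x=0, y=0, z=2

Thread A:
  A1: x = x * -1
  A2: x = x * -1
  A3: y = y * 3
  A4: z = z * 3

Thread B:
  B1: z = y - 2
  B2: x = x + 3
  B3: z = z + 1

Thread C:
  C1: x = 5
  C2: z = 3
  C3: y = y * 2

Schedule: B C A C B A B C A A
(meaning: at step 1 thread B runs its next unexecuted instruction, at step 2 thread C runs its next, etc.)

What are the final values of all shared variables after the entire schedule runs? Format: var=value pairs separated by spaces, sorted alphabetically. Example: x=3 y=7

Answer: x=2 y=0 z=12

Derivation:
Step 1: thread B executes B1 (z = y - 2). Shared: x=0 y=0 z=-2. PCs: A@0 B@1 C@0
Step 2: thread C executes C1 (x = 5). Shared: x=5 y=0 z=-2. PCs: A@0 B@1 C@1
Step 3: thread A executes A1 (x = x * -1). Shared: x=-5 y=0 z=-2. PCs: A@1 B@1 C@1
Step 4: thread C executes C2 (z = 3). Shared: x=-5 y=0 z=3. PCs: A@1 B@1 C@2
Step 5: thread B executes B2 (x = x + 3). Shared: x=-2 y=0 z=3. PCs: A@1 B@2 C@2
Step 6: thread A executes A2 (x = x * -1). Shared: x=2 y=0 z=3. PCs: A@2 B@2 C@2
Step 7: thread B executes B3 (z = z + 1). Shared: x=2 y=0 z=4. PCs: A@2 B@3 C@2
Step 8: thread C executes C3 (y = y * 2). Shared: x=2 y=0 z=4. PCs: A@2 B@3 C@3
Step 9: thread A executes A3 (y = y * 3). Shared: x=2 y=0 z=4. PCs: A@3 B@3 C@3
Step 10: thread A executes A4 (z = z * 3). Shared: x=2 y=0 z=12. PCs: A@4 B@3 C@3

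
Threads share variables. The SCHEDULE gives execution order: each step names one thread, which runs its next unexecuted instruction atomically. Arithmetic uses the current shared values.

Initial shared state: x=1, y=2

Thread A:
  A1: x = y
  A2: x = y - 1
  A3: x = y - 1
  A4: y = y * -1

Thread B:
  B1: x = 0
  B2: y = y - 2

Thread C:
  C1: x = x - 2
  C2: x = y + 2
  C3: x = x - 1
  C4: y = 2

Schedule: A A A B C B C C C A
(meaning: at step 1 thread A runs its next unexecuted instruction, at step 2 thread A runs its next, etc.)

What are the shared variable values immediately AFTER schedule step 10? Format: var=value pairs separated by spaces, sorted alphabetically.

Answer: x=1 y=-2

Derivation:
Step 1: thread A executes A1 (x = y). Shared: x=2 y=2. PCs: A@1 B@0 C@0
Step 2: thread A executes A2 (x = y - 1). Shared: x=1 y=2. PCs: A@2 B@0 C@0
Step 3: thread A executes A3 (x = y - 1). Shared: x=1 y=2. PCs: A@3 B@0 C@0
Step 4: thread B executes B1 (x = 0). Shared: x=0 y=2. PCs: A@3 B@1 C@0
Step 5: thread C executes C1 (x = x - 2). Shared: x=-2 y=2. PCs: A@3 B@1 C@1
Step 6: thread B executes B2 (y = y - 2). Shared: x=-2 y=0. PCs: A@3 B@2 C@1
Step 7: thread C executes C2 (x = y + 2). Shared: x=2 y=0. PCs: A@3 B@2 C@2
Step 8: thread C executes C3 (x = x - 1). Shared: x=1 y=0. PCs: A@3 B@2 C@3
Step 9: thread C executes C4 (y = 2). Shared: x=1 y=2. PCs: A@3 B@2 C@4
Step 10: thread A executes A4 (y = y * -1). Shared: x=1 y=-2. PCs: A@4 B@2 C@4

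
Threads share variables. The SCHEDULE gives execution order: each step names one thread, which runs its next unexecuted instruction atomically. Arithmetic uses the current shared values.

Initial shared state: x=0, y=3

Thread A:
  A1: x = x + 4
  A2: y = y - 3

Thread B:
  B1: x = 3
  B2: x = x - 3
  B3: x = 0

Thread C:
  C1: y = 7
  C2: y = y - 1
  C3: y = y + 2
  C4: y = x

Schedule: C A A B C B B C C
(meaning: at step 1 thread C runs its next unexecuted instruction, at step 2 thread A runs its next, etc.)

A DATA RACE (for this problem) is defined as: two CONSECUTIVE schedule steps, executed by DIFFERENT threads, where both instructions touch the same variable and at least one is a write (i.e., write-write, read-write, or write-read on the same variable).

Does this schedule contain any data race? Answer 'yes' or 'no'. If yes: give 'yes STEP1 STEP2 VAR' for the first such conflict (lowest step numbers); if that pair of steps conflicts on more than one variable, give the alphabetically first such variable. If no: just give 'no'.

Answer: no

Derivation:
Steps 1,2: C(r=-,w=y) vs A(r=x,w=x). No conflict.
Steps 2,3: same thread (A). No race.
Steps 3,4: A(r=y,w=y) vs B(r=-,w=x). No conflict.
Steps 4,5: B(r=-,w=x) vs C(r=y,w=y). No conflict.
Steps 5,6: C(r=y,w=y) vs B(r=x,w=x). No conflict.
Steps 6,7: same thread (B). No race.
Steps 7,8: B(r=-,w=x) vs C(r=y,w=y). No conflict.
Steps 8,9: same thread (C). No race.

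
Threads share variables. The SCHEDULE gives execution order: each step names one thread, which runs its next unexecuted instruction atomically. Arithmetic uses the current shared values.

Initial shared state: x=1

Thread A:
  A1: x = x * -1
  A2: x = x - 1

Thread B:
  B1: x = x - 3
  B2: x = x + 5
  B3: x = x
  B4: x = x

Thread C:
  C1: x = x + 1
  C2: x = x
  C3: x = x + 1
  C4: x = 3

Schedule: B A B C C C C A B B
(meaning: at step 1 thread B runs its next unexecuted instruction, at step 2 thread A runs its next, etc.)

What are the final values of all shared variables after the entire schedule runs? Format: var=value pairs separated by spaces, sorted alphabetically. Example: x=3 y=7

Step 1: thread B executes B1 (x = x - 3). Shared: x=-2. PCs: A@0 B@1 C@0
Step 2: thread A executes A1 (x = x * -1). Shared: x=2. PCs: A@1 B@1 C@0
Step 3: thread B executes B2 (x = x + 5). Shared: x=7. PCs: A@1 B@2 C@0
Step 4: thread C executes C1 (x = x + 1). Shared: x=8. PCs: A@1 B@2 C@1
Step 5: thread C executes C2 (x = x). Shared: x=8. PCs: A@1 B@2 C@2
Step 6: thread C executes C3 (x = x + 1). Shared: x=9. PCs: A@1 B@2 C@3
Step 7: thread C executes C4 (x = 3). Shared: x=3. PCs: A@1 B@2 C@4
Step 8: thread A executes A2 (x = x - 1). Shared: x=2. PCs: A@2 B@2 C@4
Step 9: thread B executes B3 (x = x). Shared: x=2. PCs: A@2 B@3 C@4
Step 10: thread B executes B4 (x = x). Shared: x=2. PCs: A@2 B@4 C@4

Answer: x=2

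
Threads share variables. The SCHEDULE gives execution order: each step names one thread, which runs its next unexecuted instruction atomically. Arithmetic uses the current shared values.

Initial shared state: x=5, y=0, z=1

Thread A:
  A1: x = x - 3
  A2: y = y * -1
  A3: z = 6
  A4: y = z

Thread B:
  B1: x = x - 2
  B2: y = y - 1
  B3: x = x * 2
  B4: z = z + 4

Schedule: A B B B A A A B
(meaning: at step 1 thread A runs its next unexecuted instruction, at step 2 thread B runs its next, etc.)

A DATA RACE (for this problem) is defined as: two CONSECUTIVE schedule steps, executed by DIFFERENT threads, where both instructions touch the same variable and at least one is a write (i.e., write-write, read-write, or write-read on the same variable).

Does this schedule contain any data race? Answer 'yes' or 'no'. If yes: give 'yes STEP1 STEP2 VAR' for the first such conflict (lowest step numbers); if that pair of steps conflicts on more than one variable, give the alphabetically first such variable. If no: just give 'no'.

Steps 1,2: A(x = x - 3) vs B(x = x - 2). RACE on x (W-W).
Steps 2,3: same thread (B). No race.
Steps 3,4: same thread (B). No race.
Steps 4,5: B(r=x,w=x) vs A(r=y,w=y). No conflict.
Steps 5,6: same thread (A). No race.
Steps 6,7: same thread (A). No race.
Steps 7,8: A(y = z) vs B(z = z + 4). RACE on z (R-W).
First conflict at steps 1,2.

Answer: yes 1 2 x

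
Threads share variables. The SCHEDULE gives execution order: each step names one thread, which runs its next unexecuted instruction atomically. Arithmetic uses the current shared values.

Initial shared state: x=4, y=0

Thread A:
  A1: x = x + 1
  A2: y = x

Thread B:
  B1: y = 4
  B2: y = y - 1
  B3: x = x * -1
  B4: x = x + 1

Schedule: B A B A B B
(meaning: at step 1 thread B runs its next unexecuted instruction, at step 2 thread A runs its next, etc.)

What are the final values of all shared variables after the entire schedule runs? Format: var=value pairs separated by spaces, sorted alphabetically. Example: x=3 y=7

Step 1: thread B executes B1 (y = 4). Shared: x=4 y=4. PCs: A@0 B@1
Step 2: thread A executes A1 (x = x + 1). Shared: x=5 y=4. PCs: A@1 B@1
Step 3: thread B executes B2 (y = y - 1). Shared: x=5 y=3. PCs: A@1 B@2
Step 4: thread A executes A2 (y = x). Shared: x=5 y=5. PCs: A@2 B@2
Step 5: thread B executes B3 (x = x * -1). Shared: x=-5 y=5. PCs: A@2 B@3
Step 6: thread B executes B4 (x = x + 1). Shared: x=-4 y=5. PCs: A@2 B@4

Answer: x=-4 y=5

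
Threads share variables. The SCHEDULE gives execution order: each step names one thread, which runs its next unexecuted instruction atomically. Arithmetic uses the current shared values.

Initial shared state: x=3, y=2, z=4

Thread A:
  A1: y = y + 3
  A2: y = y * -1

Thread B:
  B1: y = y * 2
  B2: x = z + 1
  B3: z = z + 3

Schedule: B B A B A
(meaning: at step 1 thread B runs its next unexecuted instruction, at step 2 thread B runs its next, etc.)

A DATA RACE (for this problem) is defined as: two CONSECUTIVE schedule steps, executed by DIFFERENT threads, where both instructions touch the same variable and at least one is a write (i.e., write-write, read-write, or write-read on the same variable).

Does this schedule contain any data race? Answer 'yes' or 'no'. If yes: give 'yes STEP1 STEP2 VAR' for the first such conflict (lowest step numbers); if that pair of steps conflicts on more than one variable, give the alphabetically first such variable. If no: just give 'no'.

Steps 1,2: same thread (B). No race.
Steps 2,3: B(r=z,w=x) vs A(r=y,w=y). No conflict.
Steps 3,4: A(r=y,w=y) vs B(r=z,w=z). No conflict.
Steps 4,5: B(r=z,w=z) vs A(r=y,w=y). No conflict.

Answer: no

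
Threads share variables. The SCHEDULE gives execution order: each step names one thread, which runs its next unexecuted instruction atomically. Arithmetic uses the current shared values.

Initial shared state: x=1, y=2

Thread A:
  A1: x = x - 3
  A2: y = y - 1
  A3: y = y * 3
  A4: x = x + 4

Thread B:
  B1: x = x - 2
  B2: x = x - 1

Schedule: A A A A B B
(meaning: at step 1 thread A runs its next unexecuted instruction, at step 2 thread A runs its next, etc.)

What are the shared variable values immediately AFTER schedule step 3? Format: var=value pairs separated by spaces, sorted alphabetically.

Step 1: thread A executes A1 (x = x - 3). Shared: x=-2 y=2. PCs: A@1 B@0
Step 2: thread A executes A2 (y = y - 1). Shared: x=-2 y=1. PCs: A@2 B@0
Step 3: thread A executes A3 (y = y * 3). Shared: x=-2 y=3. PCs: A@3 B@0

Answer: x=-2 y=3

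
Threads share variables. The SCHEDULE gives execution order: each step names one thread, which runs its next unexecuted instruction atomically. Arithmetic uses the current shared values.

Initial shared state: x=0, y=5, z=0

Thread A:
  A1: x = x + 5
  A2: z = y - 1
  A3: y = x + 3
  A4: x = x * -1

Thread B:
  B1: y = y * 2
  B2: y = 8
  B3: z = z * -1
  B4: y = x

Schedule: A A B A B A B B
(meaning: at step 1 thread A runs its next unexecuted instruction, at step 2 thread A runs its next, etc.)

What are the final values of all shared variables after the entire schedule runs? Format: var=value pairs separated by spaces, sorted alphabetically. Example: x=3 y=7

Answer: x=-5 y=-5 z=-4

Derivation:
Step 1: thread A executes A1 (x = x + 5). Shared: x=5 y=5 z=0. PCs: A@1 B@0
Step 2: thread A executes A2 (z = y - 1). Shared: x=5 y=5 z=4. PCs: A@2 B@0
Step 3: thread B executes B1 (y = y * 2). Shared: x=5 y=10 z=4. PCs: A@2 B@1
Step 4: thread A executes A3 (y = x + 3). Shared: x=5 y=8 z=4. PCs: A@3 B@1
Step 5: thread B executes B2 (y = 8). Shared: x=5 y=8 z=4. PCs: A@3 B@2
Step 6: thread A executes A4 (x = x * -1). Shared: x=-5 y=8 z=4. PCs: A@4 B@2
Step 7: thread B executes B3 (z = z * -1). Shared: x=-5 y=8 z=-4. PCs: A@4 B@3
Step 8: thread B executes B4 (y = x). Shared: x=-5 y=-5 z=-4. PCs: A@4 B@4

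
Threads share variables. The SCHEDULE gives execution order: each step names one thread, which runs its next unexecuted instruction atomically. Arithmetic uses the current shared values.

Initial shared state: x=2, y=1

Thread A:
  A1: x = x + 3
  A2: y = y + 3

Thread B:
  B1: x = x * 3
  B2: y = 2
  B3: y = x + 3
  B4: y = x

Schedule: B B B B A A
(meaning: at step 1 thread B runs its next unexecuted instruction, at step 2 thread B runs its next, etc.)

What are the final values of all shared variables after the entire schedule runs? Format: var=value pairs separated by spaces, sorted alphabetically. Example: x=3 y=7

Step 1: thread B executes B1 (x = x * 3). Shared: x=6 y=1. PCs: A@0 B@1
Step 2: thread B executes B2 (y = 2). Shared: x=6 y=2. PCs: A@0 B@2
Step 3: thread B executes B3 (y = x + 3). Shared: x=6 y=9. PCs: A@0 B@3
Step 4: thread B executes B4 (y = x). Shared: x=6 y=6. PCs: A@0 B@4
Step 5: thread A executes A1 (x = x + 3). Shared: x=9 y=6. PCs: A@1 B@4
Step 6: thread A executes A2 (y = y + 3). Shared: x=9 y=9. PCs: A@2 B@4

Answer: x=9 y=9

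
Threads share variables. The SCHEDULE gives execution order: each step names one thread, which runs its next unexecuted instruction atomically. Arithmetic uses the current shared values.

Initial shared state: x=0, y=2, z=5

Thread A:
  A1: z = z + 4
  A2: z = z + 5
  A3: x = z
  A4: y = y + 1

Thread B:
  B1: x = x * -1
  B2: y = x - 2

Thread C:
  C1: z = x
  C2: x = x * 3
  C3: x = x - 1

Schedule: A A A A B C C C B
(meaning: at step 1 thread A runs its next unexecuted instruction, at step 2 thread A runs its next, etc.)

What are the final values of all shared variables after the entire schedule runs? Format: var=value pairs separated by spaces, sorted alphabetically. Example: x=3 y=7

Answer: x=-43 y=-45 z=-14

Derivation:
Step 1: thread A executes A1 (z = z + 4). Shared: x=0 y=2 z=9. PCs: A@1 B@0 C@0
Step 2: thread A executes A2 (z = z + 5). Shared: x=0 y=2 z=14. PCs: A@2 B@0 C@0
Step 3: thread A executes A3 (x = z). Shared: x=14 y=2 z=14. PCs: A@3 B@0 C@0
Step 4: thread A executes A4 (y = y + 1). Shared: x=14 y=3 z=14. PCs: A@4 B@0 C@0
Step 5: thread B executes B1 (x = x * -1). Shared: x=-14 y=3 z=14. PCs: A@4 B@1 C@0
Step 6: thread C executes C1 (z = x). Shared: x=-14 y=3 z=-14. PCs: A@4 B@1 C@1
Step 7: thread C executes C2 (x = x * 3). Shared: x=-42 y=3 z=-14. PCs: A@4 B@1 C@2
Step 8: thread C executes C3 (x = x - 1). Shared: x=-43 y=3 z=-14. PCs: A@4 B@1 C@3
Step 9: thread B executes B2 (y = x - 2). Shared: x=-43 y=-45 z=-14. PCs: A@4 B@2 C@3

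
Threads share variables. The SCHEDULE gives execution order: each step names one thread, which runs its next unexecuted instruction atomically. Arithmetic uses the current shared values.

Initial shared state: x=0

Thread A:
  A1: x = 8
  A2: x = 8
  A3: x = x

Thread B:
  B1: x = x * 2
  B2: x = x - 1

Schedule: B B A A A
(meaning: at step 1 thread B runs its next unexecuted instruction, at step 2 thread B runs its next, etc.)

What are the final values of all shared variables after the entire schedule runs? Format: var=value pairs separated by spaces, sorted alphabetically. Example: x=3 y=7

Answer: x=8

Derivation:
Step 1: thread B executes B1 (x = x * 2). Shared: x=0. PCs: A@0 B@1
Step 2: thread B executes B2 (x = x - 1). Shared: x=-1. PCs: A@0 B@2
Step 3: thread A executes A1 (x = 8). Shared: x=8. PCs: A@1 B@2
Step 4: thread A executes A2 (x = 8). Shared: x=8. PCs: A@2 B@2
Step 5: thread A executes A3 (x = x). Shared: x=8. PCs: A@3 B@2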